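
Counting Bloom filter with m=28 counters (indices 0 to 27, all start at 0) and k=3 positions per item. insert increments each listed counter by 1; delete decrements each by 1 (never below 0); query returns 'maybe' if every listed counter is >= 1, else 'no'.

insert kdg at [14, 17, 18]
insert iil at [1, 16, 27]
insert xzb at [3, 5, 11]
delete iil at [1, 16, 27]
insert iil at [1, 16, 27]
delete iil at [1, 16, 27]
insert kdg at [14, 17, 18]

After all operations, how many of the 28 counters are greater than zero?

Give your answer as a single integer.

Answer: 6

Derivation:
Step 1: insert kdg at [14, 17, 18] -> counters=[0,0,0,0,0,0,0,0,0,0,0,0,0,0,1,0,0,1,1,0,0,0,0,0,0,0,0,0]
Step 2: insert iil at [1, 16, 27] -> counters=[0,1,0,0,0,0,0,0,0,0,0,0,0,0,1,0,1,1,1,0,0,0,0,0,0,0,0,1]
Step 3: insert xzb at [3, 5, 11] -> counters=[0,1,0,1,0,1,0,0,0,0,0,1,0,0,1,0,1,1,1,0,0,0,0,0,0,0,0,1]
Step 4: delete iil at [1, 16, 27] -> counters=[0,0,0,1,0,1,0,0,0,0,0,1,0,0,1,0,0,1,1,0,0,0,0,0,0,0,0,0]
Step 5: insert iil at [1, 16, 27] -> counters=[0,1,0,1,0,1,0,0,0,0,0,1,0,0,1,0,1,1,1,0,0,0,0,0,0,0,0,1]
Step 6: delete iil at [1, 16, 27] -> counters=[0,0,0,1,0,1,0,0,0,0,0,1,0,0,1,0,0,1,1,0,0,0,0,0,0,0,0,0]
Step 7: insert kdg at [14, 17, 18] -> counters=[0,0,0,1,0,1,0,0,0,0,0,1,0,0,2,0,0,2,2,0,0,0,0,0,0,0,0,0]
Final counters=[0,0,0,1,0,1,0,0,0,0,0,1,0,0,2,0,0,2,2,0,0,0,0,0,0,0,0,0] -> 6 nonzero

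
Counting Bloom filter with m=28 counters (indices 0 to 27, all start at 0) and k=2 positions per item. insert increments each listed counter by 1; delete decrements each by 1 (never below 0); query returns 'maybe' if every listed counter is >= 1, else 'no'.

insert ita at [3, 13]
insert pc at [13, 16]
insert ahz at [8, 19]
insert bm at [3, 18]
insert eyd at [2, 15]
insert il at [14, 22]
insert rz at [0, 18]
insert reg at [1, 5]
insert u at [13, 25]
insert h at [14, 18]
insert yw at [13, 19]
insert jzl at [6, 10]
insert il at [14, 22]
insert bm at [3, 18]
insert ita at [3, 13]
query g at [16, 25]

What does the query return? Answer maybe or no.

Answer: maybe

Derivation:
Step 1: insert ita at [3, 13] -> counters=[0,0,0,1,0,0,0,0,0,0,0,0,0,1,0,0,0,0,0,0,0,0,0,0,0,0,0,0]
Step 2: insert pc at [13, 16] -> counters=[0,0,0,1,0,0,0,0,0,0,0,0,0,2,0,0,1,0,0,0,0,0,0,0,0,0,0,0]
Step 3: insert ahz at [8, 19] -> counters=[0,0,0,1,0,0,0,0,1,0,0,0,0,2,0,0,1,0,0,1,0,0,0,0,0,0,0,0]
Step 4: insert bm at [3, 18] -> counters=[0,0,0,2,0,0,0,0,1,0,0,0,0,2,0,0,1,0,1,1,0,0,0,0,0,0,0,0]
Step 5: insert eyd at [2, 15] -> counters=[0,0,1,2,0,0,0,0,1,0,0,0,0,2,0,1,1,0,1,1,0,0,0,0,0,0,0,0]
Step 6: insert il at [14, 22] -> counters=[0,0,1,2,0,0,0,0,1,0,0,0,0,2,1,1,1,0,1,1,0,0,1,0,0,0,0,0]
Step 7: insert rz at [0, 18] -> counters=[1,0,1,2,0,0,0,0,1,0,0,0,0,2,1,1,1,0,2,1,0,0,1,0,0,0,0,0]
Step 8: insert reg at [1, 5] -> counters=[1,1,1,2,0,1,0,0,1,0,0,0,0,2,1,1,1,0,2,1,0,0,1,0,0,0,0,0]
Step 9: insert u at [13, 25] -> counters=[1,1,1,2,0,1,0,0,1,0,0,0,0,3,1,1,1,0,2,1,0,0,1,0,0,1,0,0]
Step 10: insert h at [14, 18] -> counters=[1,1,1,2,0,1,0,0,1,0,0,0,0,3,2,1,1,0,3,1,0,0,1,0,0,1,0,0]
Step 11: insert yw at [13, 19] -> counters=[1,1,1,2,0,1,0,0,1,0,0,0,0,4,2,1,1,0,3,2,0,0,1,0,0,1,0,0]
Step 12: insert jzl at [6, 10] -> counters=[1,1,1,2,0,1,1,0,1,0,1,0,0,4,2,1,1,0,3,2,0,0,1,0,0,1,0,0]
Step 13: insert il at [14, 22] -> counters=[1,1,1,2,0,1,1,0,1,0,1,0,0,4,3,1,1,0,3,2,0,0,2,0,0,1,0,0]
Step 14: insert bm at [3, 18] -> counters=[1,1,1,3,0,1,1,0,1,0,1,0,0,4,3,1,1,0,4,2,0,0,2,0,0,1,0,0]
Step 15: insert ita at [3, 13] -> counters=[1,1,1,4,0,1,1,0,1,0,1,0,0,5,3,1,1,0,4,2,0,0,2,0,0,1,0,0]
Query g: check counters[16]=1 counters[25]=1 -> maybe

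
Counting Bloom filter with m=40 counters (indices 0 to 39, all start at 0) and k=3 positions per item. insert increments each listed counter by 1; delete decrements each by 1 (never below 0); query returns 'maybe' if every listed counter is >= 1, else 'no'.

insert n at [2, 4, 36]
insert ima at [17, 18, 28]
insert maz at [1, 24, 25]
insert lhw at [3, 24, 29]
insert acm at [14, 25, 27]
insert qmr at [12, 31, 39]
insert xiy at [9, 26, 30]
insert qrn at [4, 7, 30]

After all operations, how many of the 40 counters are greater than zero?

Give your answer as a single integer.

Step 1: insert n at [2, 4, 36] -> counters=[0,0,1,0,1,0,0,0,0,0,0,0,0,0,0,0,0,0,0,0,0,0,0,0,0,0,0,0,0,0,0,0,0,0,0,0,1,0,0,0]
Step 2: insert ima at [17, 18, 28] -> counters=[0,0,1,0,1,0,0,0,0,0,0,0,0,0,0,0,0,1,1,0,0,0,0,0,0,0,0,0,1,0,0,0,0,0,0,0,1,0,0,0]
Step 3: insert maz at [1, 24, 25] -> counters=[0,1,1,0,1,0,0,0,0,0,0,0,0,0,0,0,0,1,1,0,0,0,0,0,1,1,0,0,1,0,0,0,0,0,0,0,1,0,0,0]
Step 4: insert lhw at [3, 24, 29] -> counters=[0,1,1,1,1,0,0,0,0,0,0,0,0,0,0,0,0,1,1,0,0,0,0,0,2,1,0,0,1,1,0,0,0,0,0,0,1,0,0,0]
Step 5: insert acm at [14, 25, 27] -> counters=[0,1,1,1,1,0,0,0,0,0,0,0,0,0,1,0,0,1,1,0,0,0,0,0,2,2,0,1,1,1,0,0,0,0,0,0,1,0,0,0]
Step 6: insert qmr at [12, 31, 39] -> counters=[0,1,1,1,1,0,0,0,0,0,0,0,1,0,1,0,0,1,1,0,0,0,0,0,2,2,0,1,1,1,0,1,0,0,0,0,1,0,0,1]
Step 7: insert xiy at [9, 26, 30] -> counters=[0,1,1,1,1,0,0,0,0,1,0,0,1,0,1,0,0,1,1,0,0,0,0,0,2,2,1,1,1,1,1,1,0,0,0,0,1,0,0,1]
Step 8: insert qrn at [4, 7, 30] -> counters=[0,1,1,1,2,0,0,1,0,1,0,0,1,0,1,0,0,1,1,0,0,0,0,0,2,2,1,1,1,1,2,1,0,0,0,0,1,0,0,1]
Final counters=[0,1,1,1,2,0,0,1,0,1,0,0,1,0,1,0,0,1,1,0,0,0,0,0,2,2,1,1,1,1,2,1,0,0,0,0,1,0,0,1] -> 20 nonzero

Answer: 20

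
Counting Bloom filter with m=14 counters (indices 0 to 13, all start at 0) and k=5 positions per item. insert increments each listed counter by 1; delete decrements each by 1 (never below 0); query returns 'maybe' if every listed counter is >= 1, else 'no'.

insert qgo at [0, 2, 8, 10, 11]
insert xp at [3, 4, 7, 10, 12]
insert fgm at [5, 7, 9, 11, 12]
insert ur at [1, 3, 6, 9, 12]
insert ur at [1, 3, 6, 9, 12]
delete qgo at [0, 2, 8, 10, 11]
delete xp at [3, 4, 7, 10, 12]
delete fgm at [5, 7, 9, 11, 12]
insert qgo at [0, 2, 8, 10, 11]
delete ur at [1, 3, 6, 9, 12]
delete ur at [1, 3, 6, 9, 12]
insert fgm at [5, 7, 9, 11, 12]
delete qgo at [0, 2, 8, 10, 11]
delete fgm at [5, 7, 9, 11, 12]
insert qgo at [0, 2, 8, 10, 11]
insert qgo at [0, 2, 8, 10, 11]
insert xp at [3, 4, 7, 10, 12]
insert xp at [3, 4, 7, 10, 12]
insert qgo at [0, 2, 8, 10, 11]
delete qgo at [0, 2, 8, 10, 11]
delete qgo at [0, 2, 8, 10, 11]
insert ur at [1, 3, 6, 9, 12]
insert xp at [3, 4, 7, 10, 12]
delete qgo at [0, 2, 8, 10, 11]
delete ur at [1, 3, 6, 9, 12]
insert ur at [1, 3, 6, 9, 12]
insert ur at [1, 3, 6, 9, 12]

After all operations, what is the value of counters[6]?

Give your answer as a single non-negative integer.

Answer: 2

Derivation:
Step 1: insert qgo at [0, 2, 8, 10, 11] -> counters=[1,0,1,0,0,0,0,0,1,0,1,1,0,0]
Step 2: insert xp at [3, 4, 7, 10, 12] -> counters=[1,0,1,1,1,0,0,1,1,0,2,1,1,0]
Step 3: insert fgm at [5, 7, 9, 11, 12] -> counters=[1,0,1,1,1,1,0,2,1,1,2,2,2,0]
Step 4: insert ur at [1, 3, 6, 9, 12] -> counters=[1,1,1,2,1,1,1,2,1,2,2,2,3,0]
Step 5: insert ur at [1, 3, 6, 9, 12] -> counters=[1,2,1,3,1,1,2,2,1,3,2,2,4,0]
Step 6: delete qgo at [0, 2, 8, 10, 11] -> counters=[0,2,0,3,1,1,2,2,0,3,1,1,4,0]
Step 7: delete xp at [3, 4, 7, 10, 12] -> counters=[0,2,0,2,0,1,2,1,0,3,0,1,3,0]
Step 8: delete fgm at [5, 7, 9, 11, 12] -> counters=[0,2,0,2,0,0,2,0,0,2,0,0,2,0]
Step 9: insert qgo at [0, 2, 8, 10, 11] -> counters=[1,2,1,2,0,0,2,0,1,2,1,1,2,0]
Step 10: delete ur at [1, 3, 6, 9, 12] -> counters=[1,1,1,1,0,0,1,0,1,1,1,1,1,0]
Step 11: delete ur at [1, 3, 6, 9, 12] -> counters=[1,0,1,0,0,0,0,0,1,0,1,1,0,0]
Step 12: insert fgm at [5, 7, 9, 11, 12] -> counters=[1,0,1,0,0,1,0,1,1,1,1,2,1,0]
Step 13: delete qgo at [0, 2, 8, 10, 11] -> counters=[0,0,0,0,0,1,0,1,0,1,0,1,1,0]
Step 14: delete fgm at [5, 7, 9, 11, 12] -> counters=[0,0,0,0,0,0,0,0,0,0,0,0,0,0]
Step 15: insert qgo at [0, 2, 8, 10, 11] -> counters=[1,0,1,0,0,0,0,0,1,0,1,1,0,0]
Step 16: insert qgo at [0, 2, 8, 10, 11] -> counters=[2,0,2,0,0,0,0,0,2,0,2,2,0,0]
Step 17: insert xp at [3, 4, 7, 10, 12] -> counters=[2,0,2,1,1,0,0,1,2,0,3,2,1,0]
Step 18: insert xp at [3, 4, 7, 10, 12] -> counters=[2,0,2,2,2,0,0,2,2,0,4,2,2,0]
Step 19: insert qgo at [0, 2, 8, 10, 11] -> counters=[3,0,3,2,2,0,0,2,3,0,5,3,2,0]
Step 20: delete qgo at [0, 2, 8, 10, 11] -> counters=[2,0,2,2,2,0,0,2,2,0,4,2,2,0]
Step 21: delete qgo at [0, 2, 8, 10, 11] -> counters=[1,0,1,2,2,0,0,2,1,0,3,1,2,0]
Step 22: insert ur at [1, 3, 6, 9, 12] -> counters=[1,1,1,3,2,0,1,2,1,1,3,1,3,0]
Step 23: insert xp at [3, 4, 7, 10, 12] -> counters=[1,1,1,4,3,0,1,3,1,1,4,1,4,0]
Step 24: delete qgo at [0, 2, 8, 10, 11] -> counters=[0,1,0,4,3,0,1,3,0,1,3,0,4,0]
Step 25: delete ur at [1, 3, 6, 9, 12] -> counters=[0,0,0,3,3,0,0,3,0,0,3,0,3,0]
Step 26: insert ur at [1, 3, 6, 9, 12] -> counters=[0,1,0,4,3,0,1,3,0,1,3,0,4,0]
Step 27: insert ur at [1, 3, 6, 9, 12] -> counters=[0,2,0,5,3,0,2,3,0,2,3,0,5,0]
Final counters=[0,2,0,5,3,0,2,3,0,2,3,0,5,0] -> counters[6]=2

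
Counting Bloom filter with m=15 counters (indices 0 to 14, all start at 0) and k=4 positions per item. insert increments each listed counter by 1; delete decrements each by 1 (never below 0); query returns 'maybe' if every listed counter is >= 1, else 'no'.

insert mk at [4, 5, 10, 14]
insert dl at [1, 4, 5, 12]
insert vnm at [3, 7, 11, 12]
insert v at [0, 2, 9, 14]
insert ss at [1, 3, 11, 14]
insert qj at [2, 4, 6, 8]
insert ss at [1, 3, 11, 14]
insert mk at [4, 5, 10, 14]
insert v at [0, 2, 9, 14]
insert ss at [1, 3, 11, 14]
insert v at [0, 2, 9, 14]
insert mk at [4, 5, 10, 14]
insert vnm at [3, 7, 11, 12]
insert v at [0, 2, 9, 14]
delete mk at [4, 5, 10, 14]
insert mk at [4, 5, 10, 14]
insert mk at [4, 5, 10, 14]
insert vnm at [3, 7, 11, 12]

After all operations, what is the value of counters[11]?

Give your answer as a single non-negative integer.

Step 1: insert mk at [4, 5, 10, 14] -> counters=[0,0,0,0,1,1,0,0,0,0,1,0,0,0,1]
Step 2: insert dl at [1, 4, 5, 12] -> counters=[0,1,0,0,2,2,0,0,0,0,1,0,1,0,1]
Step 3: insert vnm at [3, 7, 11, 12] -> counters=[0,1,0,1,2,2,0,1,0,0,1,1,2,0,1]
Step 4: insert v at [0, 2, 9, 14] -> counters=[1,1,1,1,2,2,0,1,0,1,1,1,2,0,2]
Step 5: insert ss at [1, 3, 11, 14] -> counters=[1,2,1,2,2,2,0,1,0,1,1,2,2,0,3]
Step 6: insert qj at [2, 4, 6, 8] -> counters=[1,2,2,2,3,2,1,1,1,1,1,2,2,0,3]
Step 7: insert ss at [1, 3, 11, 14] -> counters=[1,3,2,3,3,2,1,1,1,1,1,3,2,0,4]
Step 8: insert mk at [4, 5, 10, 14] -> counters=[1,3,2,3,4,3,1,1,1,1,2,3,2,0,5]
Step 9: insert v at [0, 2, 9, 14] -> counters=[2,3,3,3,4,3,1,1,1,2,2,3,2,0,6]
Step 10: insert ss at [1, 3, 11, 14] -> counters=[2,4,3,4,4,3,1,1,1,2,2,4,2,0,7]
Step 11: insert v at [0, 2, 9, 14] -> counters=[3,4,4,4,4,3,1,1,1,3,2,4,2,0,8]
Step 12: insert mk at [4, 5, 10, 14] -> counters=[3,4,4,4,5,4,1,1,1,3,3,4,2,0,9]
Step 13: insert vnm at [3, 7, 11, 12] -> counters=[3,4,4,5,5,4,1,2,1,3,3,5,3,0,9]
Step 14: insert v at [0, 2, 9, 14] -> counters=[4,4,5,5,5,4,1,2,1,4,3,5,3,0,10]
Step 15: delete mk at [4, 5, 10, 14] -> counters=[4,4,5,5,4,3,1,2,1,4,2,5,3,0,9]
Step 16: insert mk at [4, 5, 10, 14] -> counters=[4,4,5,5,5,4,1,2,1,4,3,5,3,0,10]
Step 17: insert mk at [4, 5, 10, 14] -> counters=[4,4,5,5,6,5,1,2,1,4,4,5,3,0,11]
Step 18: insert vnm at [3, 7, 11, 12] -> counters=[4,4,5,6,6,5,1,3,1,4,4,6,4,0,11]
Final counters=[4,4,5,6,6,5,1,3,1,4,4,6,4,0,11] -> counters[11]=6

Answer: 6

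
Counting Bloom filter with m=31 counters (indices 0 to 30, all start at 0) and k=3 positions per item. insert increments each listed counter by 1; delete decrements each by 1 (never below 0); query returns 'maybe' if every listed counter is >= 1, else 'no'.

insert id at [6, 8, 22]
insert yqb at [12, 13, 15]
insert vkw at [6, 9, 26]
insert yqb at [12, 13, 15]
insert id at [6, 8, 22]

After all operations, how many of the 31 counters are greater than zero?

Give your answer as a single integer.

Step 1: insert id at [6, 8, 22] -> counters=[0,0,0,0,0,0,1,0,1,0,0,0,0,0,0,0,0,0,0,0,0,0,1,0,0,0,0,0,0,0,0]
Step 2: insert yqb at [12, 13, 15] -> counters=[0,0,0,0,0,0,1,0,1,0,0,0,1,1,0,1,0,0,0,0,0,0,1,0,0,0,0,0,0,0,0]
Step 3: insert vkw at [6, 9, 26] -> counters=[0,0,0,0,0,0,2,0,1,1,0,0,1,1,0,1,0,0,0,0,0,0,1,0,0,0,1,0,0,0,0]
Step 4: insert yqb at [12, 13, 15] -> counters=[0,0,0,0,0,0,2,0,1,1,0,0,2,2,0,2,0,0,0,0,0,0,1,0,0,0,1,0,0,0,0]
Step 5: insert id at [6, 8, 22] -> counters=[0,0,0,0,0,0,3,0,2,1,0,0,2,2,0,2,0,0,0,0,0,0,2,0,0,0,1,0,0,0,0]
Final counters=[0,0,0,0,0,0,3,0,2,1,0,0,2,2,0,2,0,0,0,0,0,0,2,0,0,0,1,0,0,0,0] -> 8 nonzero

Answer: 8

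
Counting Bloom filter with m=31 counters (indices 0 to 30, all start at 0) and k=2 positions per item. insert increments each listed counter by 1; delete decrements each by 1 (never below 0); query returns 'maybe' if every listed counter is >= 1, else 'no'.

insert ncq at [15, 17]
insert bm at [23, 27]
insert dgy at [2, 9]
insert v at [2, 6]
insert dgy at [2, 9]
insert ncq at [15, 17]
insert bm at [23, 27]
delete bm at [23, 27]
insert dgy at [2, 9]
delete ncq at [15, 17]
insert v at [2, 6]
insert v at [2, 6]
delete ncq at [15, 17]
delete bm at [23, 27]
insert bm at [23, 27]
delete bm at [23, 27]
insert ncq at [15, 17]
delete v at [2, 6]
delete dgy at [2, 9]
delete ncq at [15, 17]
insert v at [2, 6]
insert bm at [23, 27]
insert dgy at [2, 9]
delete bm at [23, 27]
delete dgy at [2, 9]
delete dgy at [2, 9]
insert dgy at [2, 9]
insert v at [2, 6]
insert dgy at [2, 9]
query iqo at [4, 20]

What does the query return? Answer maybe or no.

Step 1: insert ncq at [15, 17] -> counters=[0,0,0,0,0,0,0,0,0,0,0,0,0,0,0,1,0,1,0,0,0,0,0,0,0,0,0,0,0,0,0]
Step 2: insert bm at [23, 27] -> counters=[0,0,0,0,0,0,0,0,0,0,0,0,0,0,0,1,0,1,0,0,0,0,0,1,0,0,0,1,0,0,0]
Step 3: insert dgy at [2, 9] -> counters=[0,0,1,0,0,0,0,0,0,1,0,0,0,0,0,1,0,1,0,0,0,0,0,1,0,0,0,1,0,0,0]
Step 4: insert v at [2, 6] -> counters=[0,0,2,0,0,0,1,0,0,1,0,0,0,0,0,1,0,1,0,0,0,0,0,1,0,0,0,1,0,0,0]
Step 5: insert dgy at [2, 9] -> counters=[0,0,3,0,0,0,1,0,0,2,0,0,0,0,0,1,0,1,0,0,0,0,0,1,0,0,0,1,0,0,0]
Step 6: insert ncq at [15, 17] -> counters=[0,0,3,0,0,0,1,0,0,2,0,0,0,0,0,2,0,2,0,0,0,0,0,1,0,0,0,1,0,0,0]
Step 7: insert bm at [23, 27] -> counters=[0,0,3,0,0,0,1,0,0,2,0,0,0,0,0,2,0,2,0,0,0,0,0,2,0,0,0,2,0,0,0]
Step 8: delete bm at [23, 27] -> counters=[0,0,3,0,0,0,1,0,0,2,0,0,0,0,0,2,0,2,0,0,0,0,0,1,0,0,0,1,0,0,0]
Step 9: insert dgy at [2, 9] -> counters=[0,0,4,0,0,0,1,0,0,3,0,0,0,0,0,2,0,2,0,0,0,0,0,1,0,0,0,1,0,0,0]
Step 10: delete ncq at [15, 17] -> counters=[0,0,4,0,0,0,1,0,0,3,0,0,0,0,0,1,0,1,0,0,0,0,0,1,0,0,0,1,0,0,0]
Step 11: insert v at [2, 6] -> counters=[0,0,5,0,0,0,2,0,0,3,0,0,0,0,0,1,0,1,0,0,0,0,0,1,0,0,0,1,0,0,0]
Step 12: insert v at [2, 6] -> counters=[0,0,6,0,0,0,3,0,0,3,0,0,0,0,0,1,0,1,0,0,0,0,0,1,0,0,0,1,0,0,0]
Step 13: delete ncq at [15, 17] -> counters=[0,0,6,0,0,0,3,0,0,3,0,0,0,0,0,0,0,0,0,0,0,0,0,1,0,0,0,1,0,0,0]
Step 14: delete bm at [23, 27] -> counters=[0,0,6,0,0,0,3,0,0,3,0,0,0,0,0,0,0,0,0,0,0,0,0,0,0,0,0,0,0,0,0]
Step 15: insert bm at [23, 27] -> counters=[0,0,6,0,0,0,3,0,0,3,0,0,0,0,0,0,0,0,0,0,0,0,0,1,0,0,0,1,0,0,0]
Step 16: delete bm at [23, 27] -> counters=[0,0,6,0,0,0,3,0,0,3,0,0,0,0,0,0,0,0,0,0,0,0,0,0,0,0,0,0,0,0,0]
Step 17: insert ncq at [15, 17] -> counters=[0,0,6,0,0,0,3,0,0,3,0,0,0,0,0,1,0,1,0,0,0,0,0,0,0,0,0,0,0,0,0]
Step 18: delete v at [2, 6] -> counters=[0,0,5,0,0,0,2,0,0,3,0,0,0,0,0,1,0,1,0,0,0,0,0,0,0,0,0,0,0,0,0]
Step 19: delete dgy at [2, 9] -> counters=[0,0,4,0,0,0,2,0,0,2,0,0,0,0,0,1,0,1,0,0,0,0,0,0,0,0,0,0,0,0,0]
Step 20: delete ncq at [15, 17] -> counters=[0,0,4,0,0,0,2,0,0,2,0,0,0,0,0,0,0,0,0,0,0,0,0,0,0,0,0,0,0,0,0]
Step 21: insert v at [2, 6] -> counters=[0,0,5,0,0,0,3,0,0,2,0,0,0,0,0,0,0,0,0,0,0,0,0,0,0,0,0,0,0,0,0]
Step 22: insert bm at [23, 27] -> counters=[0,0,5,0,0,0,3,0,0,2,0,0,0,0,0,0,0,0,0,0,0,0,0,1,0,0,0,1,0,0,0]
Step 23: insert dgy at [2, 9] -> counters=[0,0,6,0,0,0,3,0,0,3,0,0,0,0,0,0,0,0,0,0,0,0,0,1,0,0,0,1,0,0,0]
Step 24: delete bm at [23, 27] -> counters=[0,0,6,0,0,0,3,0,0,3,0,0,0,0,0,0,0,0,0,0,0,0,0,0,0,0,0,0,0,0,0]
Step 25: delete dgy at [2, 9] -> counters=[0,0,5,0,0,0,3,0,0,2,0,0,0,0,0,0,0,0,0,0,0,0,0,0,0,0,0,0,0,0,0]
Step 26: delete dgy at [2, 9] -> counters=[0,0,4,0,0,0,3,0,0,1,0,0,0,0,0,0,0,0,0,0,0,0,0,0,0,0,0,0,0,0,0]
Step 27: insert dgy at [2, 9] -> counters=[0,0,5,0,0,0,3,0,0,2,0,0,0,0,0,0,0,0,0,0,0,0,0,0,0,0,0,0,0,0,0]
Step 28: insert v at [2, 6] -> counters=[0,0,6,0,0,0,4,0,0,2,0,0,0,0,0,0,0,0,0,0,0,0,0,0,0,0,0,0,0,0,0]
Step 29: insert dgy at [2, 9] -> counters=[0,0,7,0,0,0,4,0,0,3,0,0,0,0,0,0,0,0,0,0,0,0,0,0,0,0,0,0,0,0,0]
Query iqo: check counters[4]=0 counters[20]=0 -> no

Answer: no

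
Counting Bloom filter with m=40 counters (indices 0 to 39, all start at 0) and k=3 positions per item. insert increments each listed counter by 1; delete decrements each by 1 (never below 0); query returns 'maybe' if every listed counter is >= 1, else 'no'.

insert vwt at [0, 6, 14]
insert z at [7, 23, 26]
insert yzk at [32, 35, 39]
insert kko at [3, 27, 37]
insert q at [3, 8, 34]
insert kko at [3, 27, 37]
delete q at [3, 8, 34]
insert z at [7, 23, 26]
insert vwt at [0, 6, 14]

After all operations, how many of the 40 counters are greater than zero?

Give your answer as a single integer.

Answer: 12

Derivation:
Step 1: insert vwt at [0, 6, 14] -> counters=[1,0,0,0,0,0,1,0,0,0,0,0,0,0,1,0,0,0,0,0,0,0,0,0,0,0,0,0,0,0,0,0,0,0,0,0,0,0,0,0]
Step 2: insert z at [7, 23, 26] -> counters=[1,0,0,0,0,0,1,1,0,0,0,0,0,0,1,0,0,0,0,0,0,0,0,1,0,0,1,0,0,0,0,0,0,0,0,0,0,0,0,0]
Step 3: insert yzk at [32, 35, 39] -> counters=[1,0,0,0,0,0,1,1,0,0,0,0,0,0,1,0,0,0,0,0,0,0,0,1,0,0,1,0,0,0,0,0,1,0,0,1,0,0,0,1]
Step 4: insert kko at [3, 27, 37] -> counters=[1,0,0,1,0,0,1,1,0,0,0,0,0,0,1,0,0,0,0,0,0,0,0,1,0,0,1,1,0,0,0,0,1,0,0,1,0,1,0,1]
Step 5: insert q at [3, 8, 34] -> counters=[1,0,0,2,0,0,1,1,1,0,0,0,0,0,1,0,0,0,0,0,0,0,0,1,0,0,1,1,0,0,0,0,1,0,1,1,0,1,0,1]
Step 6: insert kko at [3, 27, 37] -> counters=[1,0,0,3,0,0,1,1,1,0,0,0,0,0,1,0,0,0,0,0,0,0,0,1,0,0,1,2,0,0,0,0,1,0,1,1,0,2,0,1]
Step 7: delete q at [3, 8, 34] -> counters=[1,0,0,2,0,0,1,1,0,0,0,0,0,0,1,0,0,0,0,0,0,0,0,1,0,0,1,2,0,0,0,0,1,0,0,1,0,2,0,1]
Step 8: insert z at [7, 23, 26] -> counters=[1,0,0,2,0,0,1,2,0,0,0,0,0,0,1,0,0,0,0,0,0,0,0,2,0,0,2,2,0,0,0,0,1,0,0,1,0,2,0,1]
Step 9: insert vwt at [0, 6, 14] -> counters=[2,0,0,2,0,0,2,2,0,0,0,0,0,0,2,0,0,0,0,0,0,0,0,2,0,0,2,2,0,0,0,0,1,0,0,1,0,2,0,1]
Final counters=[2,0,0,2,0,0,2,2,0,0,0,0,0,0,2,0,0,0,0,0,0,0,0,2,0,0,2,2,0,0,0,0,1,0,0,1,0,2,0,1] -> 12 nonzero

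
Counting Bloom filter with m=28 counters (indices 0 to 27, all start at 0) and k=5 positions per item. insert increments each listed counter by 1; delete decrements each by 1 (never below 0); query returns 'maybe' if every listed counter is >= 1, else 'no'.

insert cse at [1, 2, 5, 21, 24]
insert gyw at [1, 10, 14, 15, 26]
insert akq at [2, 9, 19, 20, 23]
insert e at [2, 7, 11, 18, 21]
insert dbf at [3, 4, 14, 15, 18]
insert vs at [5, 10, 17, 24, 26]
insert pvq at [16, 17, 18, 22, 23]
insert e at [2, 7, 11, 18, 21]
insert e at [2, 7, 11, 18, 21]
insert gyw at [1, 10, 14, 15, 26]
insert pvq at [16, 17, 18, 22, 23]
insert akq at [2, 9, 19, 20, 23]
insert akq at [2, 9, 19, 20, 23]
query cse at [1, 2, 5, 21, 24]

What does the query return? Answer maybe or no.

Answer: maybe

Derivation:
Step 1: insert cse at [1, 2, 5, 21, 24] -> counters=[0,1,1,0,0,1,0,0,0,0,0,0,0,0,0,0,0,0,0,0,0,1,0,0,1,0,0,0]
Step 2: insert gyw at [1, 10, 14, 15, 26] -> counters=[0,2,1,0,0,1,0,0,0,0,1,0,0,0,1,1,0,0,0,0,0,1,0,0,1,0,1,0]
Step 3: insert akq at [2, 9, 19, 20, 23] -> counters=[0,2,2,0,0,1,0,0,0,1,1,0,0,0,1,1,0,0,0,1,1,1,0,1,1,0,1,0]
Step 4: insert e at [2, 7, 11, 18, 21] -> counters=[0,2,3,0,0,1,0,1,0,1,1,1,0,0,1,1,0,0,1,1,1,2,0,1,1,0,1,0]
Step 5: insert dbf at [3, 4, 14, 15, 18] -> counters=[0,2,3,1,1,1,0,1,0,1,1,1,0,0,2,2,0,0,2,1,1,2,0,1,1,0,1,0]
Step 6: insert vs at [5, 10, 17, 24, 26] -> counters=[0,2,3,1,1,2,0,1,0,1,2,1,0,0,2,2,0,1,2,1,1,2,0,1,2,0,2,0]
Step 7: insert pvq at [16, 17, 18, 22, 23] -> counters=[0,2,3,1,1,2,0,1,0,1,2,1,0,0,2,2,1,2,3,1,1,2,1,2,2,0,2,0]
Step 8: insert e at [2, 7, 11, 18, 21] -> counters=[0,2,4,1,1,2,0,2,0,1,2,2,0,0,2,2,1,2,4,1,1,3,1,2,2,0,2,0]
Step 9: insert e at [2, 7, 11, 18, 21] -> counters=[0,2,5,1,1,2,0,3,0,1,2,3,0,0,2,2,1,2,5,1,1,4,1,2,2,0,2,0]
Step 10: insert gyw at [1, 10, 14, 15, 26] -> counters=[0,3,5,1,1,2,0,3,0,1,3,3,0,0,3,3,1,2,5,1,1,4,1,2,2,0,3,0]
Step 11: insert pvq at [16, 17, 18, 22, 23] -> counters=[0,3,5,1,1,2,0,3,0,1,3,3,0,0,3,3,2,3,6,1,1,4,2,3,2,0,3,0]
Step 12: insert akq at [2, 9, 19, 20, 23] -> counters=[0,3,6,1,1,2,0,3,0,2,3,3,0,0,3,3,2,3,6,2,2,4,2,4,2,0,3,0]
Step 13: insert akq at [2, 9, 19, 20, 23] -> counters=[0,3,7,1,1,2,0,3,0,3,3,3,0,0,3,3,2,3,6,3,3,4,2,5,2,0,3,0]
Query cse: check counters[1]=3 counters[2]=7 counters[5]=2 counters[21]=4 counters[24]=2 -> maybe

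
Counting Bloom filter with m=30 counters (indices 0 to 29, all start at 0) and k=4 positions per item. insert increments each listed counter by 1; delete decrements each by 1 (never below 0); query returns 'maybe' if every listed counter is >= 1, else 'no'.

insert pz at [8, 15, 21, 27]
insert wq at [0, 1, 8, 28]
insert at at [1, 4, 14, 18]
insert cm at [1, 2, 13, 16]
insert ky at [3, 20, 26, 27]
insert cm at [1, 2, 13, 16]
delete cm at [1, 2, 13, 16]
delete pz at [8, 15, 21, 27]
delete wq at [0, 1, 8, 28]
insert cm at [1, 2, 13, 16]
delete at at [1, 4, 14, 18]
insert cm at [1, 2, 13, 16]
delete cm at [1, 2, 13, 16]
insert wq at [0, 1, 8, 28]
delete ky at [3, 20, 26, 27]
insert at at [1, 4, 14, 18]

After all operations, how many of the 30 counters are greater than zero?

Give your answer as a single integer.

Answer: 10

Derivation:
Step 1: insert pz at [8, 15, 21, 27] -> counters=[0,0,0,0,0,0,0,0,1,0,0,0,0,0,0,1,0,0,0,0,0,1,0,0,0,0,0,1,0,0]
Step 2: insert wq at [0, 1, 8, 28] -> counters=[1,1,0,0,0,0,0,0,2,0,0,0,0,0,0,1,0,0,0,0,0,1,0,0,0,0,0,1,1,0]
Step 3: insert at at [1, 4, 14, 18] -> counters=[1,2,0,0,1,0,0,0,2,0,0,0,0,0,1,1,0,0,1,0,0,1,0,0,0,0,0,1,1,0]
Step 4: insert cm at [1, 2, 13, 16] -> counters=[1,3,1,0,1,0,0,0,2,0,0,0,0,1,1,1,1,0,1,0,0,1,0,0,0,0,0,1,1,0]
Step 5: insert ky at [3, 20, 26, 27] -> counters=[1,3,1,1,1,0,0,0,2,0,0,0,0,1,1,1,1,0,1,0,1,1,0,0,0,0,1,2,1,0]
Step 6: insert cm at [1, 2, 13, 16] -> counters=[1,4,2,1,1,0,0,0,2,0,0,0,0,2,1,1,2,0,1,0,1,1,0,0,0,0,1,2,1,0]
Step 7: delete cm at [1, 2, 13, 16] -> counters=[1,3,1,1,1,0,0,0,2,0,0,0,0,1,1,1,1,0,1,0,1,1,0,0,0,0,1,2,1,0]
Step 8: delete pz at [8, 15, 21, 27] -> counters=[1,3,1,1,1,0,0,0,1,0,0,0,0,1,1,0,1,0,1,0,1,0,0,0,0,0,1,1,1,0]
Step 9: delete wq at [0, 1, 8, 28] -> counters=[0,2,1,1,1,0,0,0,0,0,0,0,0,1,1,0,1,0,1,0,1,0,0,0,0,0,1,1,0,0]
Step 10: insert cm at [1, 2, 13, 16] -> counters=[0,3,2,1,1,0,0,0,0,0,0,0,0,2,1,0,2,0,1,0,1,0,0,0,0,0,1,1,0,0]
Step 11: delete at at [1, 4, 14, 18] -> counters=[0,2,2,1,0,0,0,0,0,0,0,0,0,2,0,0,2,0,0,0,1,0,0,0,0,0,1,1,0,0]
Step 12: insert cm at [1, 2, 13, 16] -> counters=[0,3,3,1,0,0,0,0,0,0,0,0,0,3,0,0,3,0,0,0,1,0,0,0,0,0,1,1,0,0]
Step 13: delete cm at [1, 2, 13, 16] -> counters=[0,2,2,1,0,0,0,0,0,0,0,0,0,2,0,0,2,0,0,0,1,0,0,0,0,0,1,1,0,0]
Step 14: insert wq at [0, 1, 8, 28] -> counters=[1,3,2,1,0,0,0,0,1,0,0,0,0,2,0,0,2,0,0,0,1,0,0,0,0,0,1,1,1,0]
Step 15: delete ky at [3, 20, 26, 27] -> counters=[1,3,2,0,0,0,0,0,1,0,0,0,0,2,0,0,2,0,0,0,0,0,0,0,0,0,0,0,1,0]
Step 16: insert at at [1, 4, 14, 18] -> counters=[1,4,2,0,1,0,0,0,1,0,0,0,0,2,1,0,2,0,1,0,0,0,0,0,0,0,0,0,1,0]
Final counters=[1,4,2,0,1,0,0,0,1,0,0,0,0,2,1,0,2,0,1,0,0,0,0,0,0,0,0,0,1,0] -> 10 nonzero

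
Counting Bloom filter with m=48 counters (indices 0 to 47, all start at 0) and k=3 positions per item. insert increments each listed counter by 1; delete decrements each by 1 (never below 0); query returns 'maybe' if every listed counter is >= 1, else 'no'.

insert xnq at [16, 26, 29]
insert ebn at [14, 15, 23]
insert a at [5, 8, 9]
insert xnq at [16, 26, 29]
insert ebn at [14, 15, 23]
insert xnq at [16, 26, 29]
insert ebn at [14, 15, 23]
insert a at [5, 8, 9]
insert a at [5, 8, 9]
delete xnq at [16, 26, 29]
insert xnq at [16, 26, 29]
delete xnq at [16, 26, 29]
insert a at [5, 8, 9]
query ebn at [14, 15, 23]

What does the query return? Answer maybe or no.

Step 1: insert xnq at [16, 26, 29] -> counters=[0,0,0,0,0,0,0,0,0,0,0,0,0,0,0,0,1,0,0,0,0,0,0,0,0,0,1,0,0,1,0,0,0,0,0,0,0,0,0,0,0,0,0,0,0,0,0,0]
Step 2: insert ebn at [14, 15, 23] -> counters=[0,0,0,0,0,0,0,0,0,0,0,0,0,0,1,1,1,0,0,0,0,0,0,1,0,0,1,0,0,1,0,0,0,0,0,0,0,0,0,0,0,0,0,0,0,0,0,0]
Step 3: insert a at [5, 8, 9] -> counters=[0,0,0,0,0,1,0,0,1,1,0,0,0,0,1,1,1,0,0,0,0,0,0,1,0,0,1,0,0,1,0,0,0,0,0,0,0,0,0,0,0,0,0,0,0,0,0,0]
Step 4: insert xnq at [16, 26, 29] -> counters=[0,0,0,0,0,1,0,0,1,1,0,0,0,0,1,1,2,0,0,0,0,0,0,1,0,0,2,0,0,2,0,0,0,0,0,0,0,0,0,0,0,0,0,0,0,0,0,0]
Step 5: insert ebn at [14, 15, 23] -> counters=[0,0,0,0,0,1,0,0,1,1,0,0,0,0,2,2,2,0,0,0,0,0,0,2,0,0,2,0,0,2,0,0,0,0,0,0,0,0,0,0,0,0,0,0,0,0,0,0]
Step 6: insert xnq at [16, 26, 29] -> counters=[0,0,0,0,0,1,0,0,1,1,0,0,0,0,2,2,3,0,0,0,0,0,0,2,0,0,3,0,0,3,0,0,0,0,0,0,0,0,0,0,0,0,0,0,0,0,0,0]
Step 7: insert ebn at [14, 15, 23] -> counters=[0,0,0,0,0,1,0,0,1,1,0,0,0,0,3,3,3,0,0,0,0,0,0,3,0,0,3,0,0,3,0,0,0,0,0,0,0,0,0,0,0,0,0,0,0,0,0,0]
Step 8: insert a at [5, 8, 9] -> counters=[0,0,0,0,0,2,0,0,2,2,0,0,0,0,3,3,3,0,0,0,0,0,0,3,0,0,3,0,0,3,0,0,0,0,0,0,0,0,0,0,0,0,0,0,0,0,0,0]
Step 9: insert a at [5, 8, 9] -> counters=[0,0,0,0,0,3,0,0,3,3,0,0,0,0,3,3,3,0,0,0,0,0,0,3,0,0,3,0,0,3,0,0,0,0,0,0,0,0,0,0,0,0,0,0,0,0,0,0]
Step 10: delete xnq at [16, 26, 29] -> counters=[0,0,0,0,0,3,0,0,3,3,0,0,0,0,3,3,2,0,0,0,0,0,0,3,0,0,2,0,0,2,0,0,0,0,0,0,0,0,0,0,0,0,0,0,0,0,0,0]
Step 11: insert xnq at [16, 26, 29] -> counters=[0,0,0,0,0,3,0,0,3,3,0,0,0,0,3,3,3,0,0,0,0,0,0,3,0,0,3,0,0,3,0,0,0,0,0,0,0,0,0,0,0,0,0,0,0,0,0,0]
Step 12: delete xnq at [16, 26, 29] -> counters=[0,0,0,0,0,3,0,0,3,3,0,0,0,0,3,3,2,0,0,0,0,0,0,3,0,0,2,0,0,2,0,0,0,0,0,0,0,0,0,0,0,0,0,0,0,0,0,0]
Step 13: insert a at [5, 8, 9] -> counters=[0,0,0,0,0,4,0,0,4,4,0,0,0,0,3,3,2,0,0,0,0,0,0,3,0,0,2,0,0,2,0,0,0,0,0,0,0,0,0,0,0,0,0,0,0,0,0,0]
Query ebn: check counters[14]=3 counters[15]=3 counters[23]=3 -> maybe

Answer: maybe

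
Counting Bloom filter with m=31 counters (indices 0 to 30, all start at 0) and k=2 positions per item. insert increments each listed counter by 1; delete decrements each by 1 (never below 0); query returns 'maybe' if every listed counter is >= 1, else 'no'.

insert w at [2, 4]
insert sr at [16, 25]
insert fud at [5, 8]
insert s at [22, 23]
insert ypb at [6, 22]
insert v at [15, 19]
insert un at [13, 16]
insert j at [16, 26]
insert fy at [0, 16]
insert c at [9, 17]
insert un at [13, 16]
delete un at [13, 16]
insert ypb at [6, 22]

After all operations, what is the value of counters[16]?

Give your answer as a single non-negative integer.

Step 1: insert w at [2, 4] -> counters=[0,0,1,0,1,0,0,0,0,0,0,0,0,0,0,0,0,0,0,0,0,0,0,0,0,0,0,0,0,0,0]
Step 2: insert sr at [16, 25] -> counters=[0,0,1,0,1,0,0,0,0,0,0,0,0,0,0,0,1,0,0,0,0,0,0,0,0,1,0,0,0,0,0]
Step 3: insert fud at [5, 8] -> counters=[0,0,1,0,1,1,0,0,1,0,0,0,0,0,0,0,1,0,0,0,0,0,0,0,0,1,0,0,0,0,0]
Step 4: insert s at [22, 23] -> counters=[0,0,1,0,1,1,0,0,1,0,0,0,0,0,0,0,1,0,0,0,0,0,1,1,0,1,0,0,0,0,0]
Step 5: insert ypb at [6, 22] -> counters=[0,0,1,0,1,1,1,0,1,0,0,0,0,0,0,0,1,0,0,0,0,0,2,1,0,1,0,0,0,0,0]
Step 6: insert v at [15, 19] -> counters=[0,0,1,0,1,1,1,0,1,0,0,0,0,0,0,1,1,0,0,1,0,0,2,1,0,1,0,0,0,0,0]
Step 7: insert un at [13, 16] -> counters=[0,0,1,0,1,1,1,0,1,0,0,0,0,1,0,1,2,0,0,1,0,0,2,1,0,1,0,0,0,0,0]
Step 8: insert j at [16, 26] -> counters=[0,0,1,0,1,1,1,0,1,0,0,0,0,1,0,1,3,0,0,1,0,0,2,1,0,1,1,0,0,0,0]
Step 9: insert fy at [0, 16] -> counters=[1,0,1,0,1,1,1,0,1,0,0,0,0,1,0,1,4,0,0,1,0,0,2,1,0,1,1,0,0,0,0]
Step 10: insert c at [9, 17] -> counters=[1,0,1,0,1,1,1,0,1,1,0,0,0,1,0,1,4,1,0,1,0,0,2,1,0,1,1,0,0,0,0]
Step 11: insert un at [13, 16] -> counters=[1,0,1,0,1,1,1,0,1,1,0,0,0,2,0,1,5,1,0,1,0,0,2,1,0,1,1,0,0,0,0]
Step 12: delete un at [13, 16] -> counters=[1,0,1,0,1,1,1,0,1,1,0,0,0,1,0,1,4,1,0,1,0,0,2,1,0,1,1,0,0,0,0]
Step 13: insert ypb at [6, 22] -> counters=[1,0,1,0,1,1,2,0,1,1,0,0,0,1,0,1,4,1,0,1,0,0,3,1,0,1,1,0,0,0,0]
Final counters=[1,0,1,0,1,1,2,0,1,1,0,0,0,1,0,1,4,1,0,1,0,0,3,1,0,1,1,0,0,0,0] -> counters[16]=4

Answer: 4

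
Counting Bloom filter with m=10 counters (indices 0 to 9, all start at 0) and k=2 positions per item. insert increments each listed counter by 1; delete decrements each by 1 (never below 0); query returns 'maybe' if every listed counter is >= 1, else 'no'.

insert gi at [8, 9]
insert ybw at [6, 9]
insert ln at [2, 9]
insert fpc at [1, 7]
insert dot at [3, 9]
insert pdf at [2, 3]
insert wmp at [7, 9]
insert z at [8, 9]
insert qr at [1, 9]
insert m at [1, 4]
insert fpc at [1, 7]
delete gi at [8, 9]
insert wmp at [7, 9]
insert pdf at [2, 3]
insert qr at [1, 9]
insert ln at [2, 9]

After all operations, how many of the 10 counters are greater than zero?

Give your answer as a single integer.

Answer: 8

Derivation:
Step 1: insert gi at [8, 9] -> counters=[0,0,0,0,0,0,0,0,1,1]
Step 2: insert ybw at [6, 9] -> counters=[0,0,0,0,0,0,1,0,1,2]
Step 3: insert ln at [2, 9] -> counters=[0,0,1,0,0,0,1,0,1,3]
Step 4: insert fpc at [1, 7] -> counters=[0,1,1,0,0,0,1,1,1,3]
Step 5: insert dot at [3, 9] -> counters=[0,1,1,1,0,0,1,1,1,4]
Step 6: insert pdf at [2, 3] -> counters=[0,1,2,2,0,0,1,1,1,4]
Step 7: insert wmp at [7, 9] -> counters=[0,1,2,2,0,0,1,2,1,5]
Step 8: insert z at [8, 9] -> counters=[0,1,2,2,0,0,1,2,2,6]
Step 9: insert qr at [1, 9] -> counters=[0,2,2,2,0,0,1,2,2,7]
Step 10: insert m at [1, 4] -> counters=[0,3,2,2,1,0,1,2,2,7]
Step 11: insert fpc at [1, 7] -> counters=[0,4,2,2,1,0,1,3,2,7]
Step 12: delete gi at [8, 9] -> counters=[0,4,2,2,1,0,1,3,1,6]
Step 13: insert wmp at [7, 9] -> counters=[0,4,2,2,1,0,1,4,1,7]
Step 14: insert pdf at [2, 3] -> counters=[0,4,3,3,1,0,1,4,1,7]
Step 15: insert qr at [1, 9] -> counters=[0,5,3,3,1,0,1,4,1,8]
Step 16: insert ln at [2, 9] -> counters=[0,5,4,3,1,0,1,4,1,9]
Final counters=[0,5,4,3,1,0,1,4,1,9] -> 8 nonzero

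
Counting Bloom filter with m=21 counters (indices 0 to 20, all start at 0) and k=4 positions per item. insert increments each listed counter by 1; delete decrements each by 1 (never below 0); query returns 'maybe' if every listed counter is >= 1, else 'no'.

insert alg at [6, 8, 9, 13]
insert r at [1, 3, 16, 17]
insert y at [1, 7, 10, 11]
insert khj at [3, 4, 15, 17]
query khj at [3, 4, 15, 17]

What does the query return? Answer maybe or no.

Step 1: insert alg at [6, 8, 9, 13] -> counters=[0,0,0,0,0,0,1,0,1,1,0,0,0,1,0,0,0,0,0,0,0]
Step 2: insert r at [1, 3, 16, 17] -> counters=[0,1,0,1,0,0,1,0,1,1,0,0,0,1,0,0,1,1,0,0,0]
Step 3: insert y at [1, 7, 10, 11] -> counters=[0,2,0,1,0,0,1,1,1,1,1,1,0,1,0,0,1,1,0,0,0]
Step 4: insert khj at [3, 4, 15, 17] -> counters=[0,2,0,2,1,0,1,1,1,1,1,1,0,1,0,1,1,2,0,0,0]
Query khj: check counters[3]=2 counters[4]=1 counters[15]=1 counters[17]=2 -> maybe

Answer: maybe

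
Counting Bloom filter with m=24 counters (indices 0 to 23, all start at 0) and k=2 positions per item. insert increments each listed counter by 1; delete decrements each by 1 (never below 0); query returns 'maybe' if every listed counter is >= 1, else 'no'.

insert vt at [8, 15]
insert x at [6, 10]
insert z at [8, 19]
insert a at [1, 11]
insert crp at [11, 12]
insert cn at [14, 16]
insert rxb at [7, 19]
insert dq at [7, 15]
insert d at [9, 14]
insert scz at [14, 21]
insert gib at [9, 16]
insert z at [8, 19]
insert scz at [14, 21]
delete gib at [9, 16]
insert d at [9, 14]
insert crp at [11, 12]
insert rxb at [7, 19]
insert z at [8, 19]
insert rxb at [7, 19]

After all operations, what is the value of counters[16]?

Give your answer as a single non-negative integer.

Step 1: insert vt at [8, 15] -> counters=[0,0,0,0,0,0,0,0,1,0,0,0,0,0,0,1,0,0,0,0,0,0,0,0]
Step 2: insert x at [6, 10] -> counters=[0,0,0,0,0,0,1,0,1,0,1,0,0,0,0,1,0,0,0,0,0,0,0,0]
Step 3: insert z at [8, 19] -> counters=[0,0,0,0,0,0,1,0,2,0,1,0,0,0,0,1,0,0,0,1,0,0,0,0]
Step 4: insert a at [1, 11] -> counters=[0,1,0,0,0,0,1,0,2,0,1,1,0,0,0,1,0,0,0,1,0,0,0,0]
Step 5: insert crp at [11, 12] -> counters=[0,1,0,0,0,0,1,0,2,0,1,2,1,0,0,1,0,0,0,1,0,0,0,0]
Step 6: insert cn at [14, 16] -> counters=[0,1,0,0,0,0,1,0,2,0,1,2,1,0,1,1,1,0,0,1,0,0,0,0]
Step 7: insert rxb at [7, 19] -> counters=[0,1,0,0,0,0,1,1,2,0,1,2,1,0,1,1,1,0,0,2,0,0,0,0]
Step 8: insert dq at [7, 15] -> counters=[0,1,0,0,0,0,1,2,2,0,1,2,1,0,1,2,1,0,0,2,0,0,0,0]
Step 9: insert d at [9, 14] -> counters=[0,1,0,0,0,0,1,2,2,1,1,2,1,0,2,2,1,0,0,2,0,0,0,0]
Step 10: insert scz at [14, 21] -> counters=[0,1,0,0,0,0,1,2,2,1,1,2,1,0,3,2,1,0,0,2,0,1,0,0]
Step 11: insert gib at [9, 16] -> counters=[0,1,0,0,0,0,1,2,2,2,1,2,1,0,3,2,2,0,0,2,0,1,0,0]
Step 12: insert z at [8, 19] -> counters=[0,1,0,0,0,0,1,2,3,2,1,2,1,0,3,2,2,0,0,3,0,1,0,0]
Step 13: insert scz at [14, 21] -> counters=[0,1,0,0,0,0,1,2,3,2,1,2,1,0,4,2,2,0,0,3,0,2,0,0]
Step 14: delete gib at [9, 16] -> counters=[0,1,0,0,0,0,1,2,3,1,1,2,1,0,4,2,1,0,0,3,0,2,0,0]
Step 15: insert d at [9, 14] -> counters=[0,1,0,0,0,0,1,2,3,2,1,2,1,0,5,2,1,0,0,3,0,2,0,0]
Step 16: insert crp at [11, 12] -> counters=[0,1,0,0,0,0,1,2,3,2,1,3,2,0,5,2,1,0,0,3,0,2,0,0]
Step 17: insert rxb at [7, 19] -> counters=[0,1,0,0,0,0,1,3,3,2,1,3,2,0,5,2,1,0,0,4,0,2,0,0]
Step 18: insert z at [8, 19] -> counters=[0,1,0,0,0,0,1,3,4,2,1,3,2,0,5,2,1,0,0,5,0,2,0,0]
Step 19: insert rxb at [7, 19] -> counters=[0,1,0,0,0,0,1,4,4,2,1,3,2,0,5,2,1,0,0,6,0,2,0,0]
Final counters=[0,1,0,0,0,0,1,4,4,2,1,3,2,0,5,2,1,0,0,6,0,2,0,0] -> counters[16]=1

Answer: 1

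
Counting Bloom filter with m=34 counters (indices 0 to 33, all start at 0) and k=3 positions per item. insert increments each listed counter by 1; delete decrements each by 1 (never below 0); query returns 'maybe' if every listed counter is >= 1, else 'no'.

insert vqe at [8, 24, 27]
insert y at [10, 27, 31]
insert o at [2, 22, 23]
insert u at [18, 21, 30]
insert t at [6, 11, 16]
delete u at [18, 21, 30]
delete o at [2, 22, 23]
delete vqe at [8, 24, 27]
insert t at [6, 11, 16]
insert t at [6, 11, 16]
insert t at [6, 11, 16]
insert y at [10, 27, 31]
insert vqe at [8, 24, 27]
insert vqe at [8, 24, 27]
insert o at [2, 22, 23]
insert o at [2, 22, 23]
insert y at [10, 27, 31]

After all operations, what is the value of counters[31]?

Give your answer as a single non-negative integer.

Answer: 3

Derivation:
Step 1: insert vqe at [8, 24, 27] -> counters=[0,0,0,0,0,0,0,0,1,0,0,0,0,0,0,0,0,0,0,0,0,0,0,0,1,0,0,1,0,0,0,0,0,0]
Step 2: insert y at [10, 27, 31] -> counters=[0,0,0,0,0,0,0,0,1,0,1,0,0,0,0,0,0,0,0,0,0,0,0,0,1,0,0,2,0,0,0,1,0,0]
Step 3: insert o at [2, 22, 23] -> counters=[0,0,1,0,0,0,0,0,1,0,1,0,0,0,0,0,0,0,0,0,0,0,1,1,1,0,0,2,0,0,0,1,0,0]
Step 4: insert u at [18, 21, 30] -> counters=[0,0,1,0,0,0,0,0,1,0,1,0,0,0,0,0,0,0,1,0,0,1,1,1,1,0,0,2,0,0,1,1,0,0]
Step 5: insert t at [6, 11, 16] -> counters=[0,0,1,0,0,0,1,0,1,0,1,1,0,0,0,0,1,0,1,0,0,1,1,1,1,0,0,2,0,0,1,1,0,0]
Step 6: delete u at [18, 21, 30] -> counters=[0,0,1,0,0,0,1,0,1,0,1,1,0,0,0,0,1,0,0,0,0,0,1,1,1,0,0,2,0,0,0,1,0,0]
Step 7: delete o at [2, 22, 23] -> counters=[0,0,0,0,0,0,1,0,1,0,1,1,0,0,0,0,1,0,0,0,0,0,0,0,1,0,0,2,0,0,0,1,0,0]
Step 8: delete vqe at [8, 24, 27] -> counters=[0,0,0,0,0,0,1,0,0,0,1,1,0,0,0,0,1,0,0,0,0,0,0,0,0,0,0,1,0,0,0,1,0,0]
Step 9: insert t at [6, 11, 16] -> counters=[0,0,0,0,0,0,2,0,0,0,1,2,0,0,0,0,2,0,0,0,0,0,0,0,0,0,0,1,0,0,0,1,0,0]
Step 10: insert t at [6, 11, 16] -> counters=[0,0,0,0,0,0,3,0,0,0,1,3,0,0,0,0,3,0,0,0,0,0,0,0,0,0,0,1,0,0,0,1,0,0]
Step 11: insert t at [6, 11, 16] -> counters=[0,0,0,0,0,0,4,0,0,0,1,4,0,0,0,0,4,0,0,0,0,0,0,0,0,0,0,1,0,0,0,1,0,0]
Step 12: insert y at [10, 27, 31] -> counters=[0,0,0,0,0,0,4,0,0,0,2,4,0,0,0,0,4,0,0,0,0,0,0,0,0,0,0,2,0,0,0,2,0,0]
Step 13: insert vqe at [8, 24, 27] -> counters=[0,0,0,0,0,0,4,0,1,0,2,4,0,0,0,0,4,0,0,0,0,0,0,0,1,0,0,3,0,0,0,2,0,0]
Step 14: insert vqe at [8, 24, 27] -> counters=[0,0,0,0,0,0,4,0,2,0,2,4,0,0,0,0,4,0,0,0,0,0,0,0,2,0,0,4,0,0,0,2,0,0]
Step 15: insert o at [2, 22, 23] -> counters=[0,0,1,0,0,0,4,0,2,0,2,4,0,0,0,0,4,0,0,0,0,0,1,1,2,0,0,4,0,0,0,2,0,0]
Step 16: insert o at [2, 22, 23] -> counters=[0,0,2,0,0,0,4,0,2,0,2,4,0,0,0,0,4,0,0,0,0,0,2,2,2,0,0,4,0,0,0,2,0,0]
Step 17: insert y at [10, 27, 31] -> counters=[0,0,2,0,0,0,4,0,2,0,3,4,0,0,0,0,4,0,0,0,0,0,2,2,2,0,0,5,0,0,0,3,0,0]
Final counters=[0,0,2,0,0,0,4,0,2,0,3,4,0,0,0,0,4,0,0,0,0,0,2,2,2,0,0,5,0,0,0,3,0,0] -> counters[31]=3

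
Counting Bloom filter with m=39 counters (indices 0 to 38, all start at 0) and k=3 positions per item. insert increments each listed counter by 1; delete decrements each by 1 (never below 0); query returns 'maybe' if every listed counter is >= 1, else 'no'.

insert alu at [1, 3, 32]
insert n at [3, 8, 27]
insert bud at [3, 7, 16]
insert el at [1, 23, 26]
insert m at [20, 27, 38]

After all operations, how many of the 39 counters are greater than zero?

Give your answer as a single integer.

Answer: 11

Derivation:
Step 1: insert alu at [1, 3, 32] -> counters=[0,1,0,1,0,0,0,0,0,0,0,0,0,0,0,0,0,0,0,0,0,0,0,0,0,0,0,0,0,0,0,0,1,0,0,0,0,0,0]
Step 2: insert n at [3, 8, 27] -> counters=[0,1,0,2,0,0,0,0,1,0,0,0,0,0,0,0,0,0,0,0,0,0,0,0,0,0,0,1,0,0,0,0,1,0,0,0,0,0,0]
Step 3: insert bud at [3, 7, 16] -> counters=[0,1,0,3,0,0,0,1,1,0,0,0,0,0,0,0,1,0,0,0,0,0,0,0,0,0,0,1,0,0,0,0,1,0,0,0,0,0,0]
Step 4: insert el at [1, 23, 26] -> counters=[0,2,0,3,0,0,0,1,1,0,0,0,0,0,0,0,1,0,0,0,0,0,0,1,0,0,1,1,0,0,0,0,1,0,0,0,0,0,0]
Step 5: insert m at [20, 27, 38] -> counters=[0,2,0,3,0,0,0,1,1,0,0,0,0,0,0,0,1,0,0,0,1,0,0,1,0,0,1,2,0,0,0,0,1,0,0,0,0,0,1]
Final counters=[0,2,0,3,0,0,0,1,1,0,0,0,0,0,0,0,1,0,0,0,1,0,0,1,0,0,1,2,0,0,0,0,1,0,0,0,0,0,1] -> 11 nonzero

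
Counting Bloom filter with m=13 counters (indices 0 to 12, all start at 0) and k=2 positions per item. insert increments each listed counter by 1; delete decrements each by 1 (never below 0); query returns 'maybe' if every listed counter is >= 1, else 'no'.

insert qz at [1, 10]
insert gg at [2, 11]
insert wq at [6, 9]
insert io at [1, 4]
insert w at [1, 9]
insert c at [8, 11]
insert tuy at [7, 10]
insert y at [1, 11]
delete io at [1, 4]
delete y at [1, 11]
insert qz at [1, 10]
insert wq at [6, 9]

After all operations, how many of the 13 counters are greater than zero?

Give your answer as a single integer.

Answer: 8

Derivation:
Step 1: insert qz at [1, 10] -> counters=[0,1,0,0,0,0,0,0,0,0,1,0,0]
Step 2: insert gg at [2, 11] -> counters=[0,1,1,0,0,0,0,0,0,0,1,1,0]
Step 3: insert wq at [6, 9] -> counters=[0,1,1,0,0,0,1,0,0,1,1,1,0]
Step 4: insert io at [1, 4] -> counters=[0,2,1,0,1,0,1,0,0,1,1,1,0]
Step 5: insert w at [1, 9] -> counters=[0,3,1,0,1,0,1,0,0,2,1,1,0]
Step 6: insert c at [8, 11] -> counters=[0,3,1,0,1,0,1,0,1,2,1,2,0]
Step 7: insert tuy at [7, 10] -> counters=[0,3,1,0,1,0,1,1,1,2,2,2,0]
Step 8: insert y at [1, 11] -> counters=[0,4,1,0,1,0,1,1,1,2,2,3,0]
Step 9: delete io at [1, 4] -> counters=[0,3,1,0,0,0,1,1,1,2,2,3,0]
Step 10: delete y at [1, 11] -> counters=[0,2,1,0,0,0,1,1,1,2,2,2,0]
Step 11: insert qz at [1, 10] -> counters=[0,3,1,0,0,0,1,1,1,2,3,2,0]
Step 12: insert wq at [6, 9] -> counters=[0,3,1,0,0,0,2,1,1,3,3,2,0]
Final counters=[0,3,1,0,0,0,2,1,1,3,3,2,0] -> 8 nonzero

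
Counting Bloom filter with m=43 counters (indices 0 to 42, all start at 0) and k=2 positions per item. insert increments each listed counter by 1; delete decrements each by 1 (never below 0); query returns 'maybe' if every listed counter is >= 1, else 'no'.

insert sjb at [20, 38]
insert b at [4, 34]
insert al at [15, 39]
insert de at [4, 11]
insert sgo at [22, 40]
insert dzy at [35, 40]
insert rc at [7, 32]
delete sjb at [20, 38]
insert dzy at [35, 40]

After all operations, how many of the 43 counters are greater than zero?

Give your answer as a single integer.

Step 1: insert sjb at [20, 38] -> counters=[0,0,0,0,0,0,0,0,0,0,0,0,0,0,0,0,0,0,0,0,1,0,0,0,0,0,0,0,0,0,0,0,0,0,0,0,0,0,1,0,0,0,0]
Step 2: insert b at [4, 34] -> counters=[0,0,0,0,1,0,0,0,0,0,0,0,0,0,0,0,0,0,0,0,1,0,0,0,0,0,0,0,0,0,0,0,0,0,1,0,0,0,1,0,0,0,0]
Step 3: insert al at [15, 39] -> counters=[0,0,0,0,1,0,0,0,0,0,0,0,0,0,0,1,0,0,0,0,1,0,0,0,0,0,0,0,0,0,0,0,0,0,1,0,0,0,1,1,0,0,0]
Step 4: insert de at [4, 11] -> counters=[0,0,0,0,2,0,0,0,0,0,0,1,0,0,0,1,0,0,0,0,1,0,0,0,0,0,0,0,0,0,0,0,0,0,1,0,0,0,1,1,0,0,0]
Step 5: insert sgo at [22, 40] -> counters=[0,0,0,0,2,0,0,0,0,0,0,1,0,0,0,1,0,0,0,0,1,0,1,0,0,0,0,0,0,0,0,0,0,0,1,0,0,0,1,1,1,0,0]
Step 6: insert dzy at [35, 40] -> counters=[0,0,0,0,2,0,0,0,0,0,0,1,0,0,0,1,0,0,0,0,1,0,1,0,0,0,0,0,0,0,0,0,0,0,1,1,0,0,1,1,2,0,0]
Step 7: insert rc at [7, 32] -> counters=[0,0,0,0,2,0,0,1,0,0,0,1,0,0,0,1,0,0,0,0,1,0,1,0,0,0,0,0,0,0,0,0,1,0,1,1,0,0,1,1,2,0,0]
Step 8: delete sjb at [20, 38] -> counters=[0,0,0,0,2,0,0,1,0,0,0,1,0,0,0,1,0,0,0,0,0,0,1,0,0,0,0,0,0,0,0,0,1,0,1,1,0,0,0,1,2,0,0]
Step 9: insert dzy at [35, 40] -> counters=[0,0,0,0,2,0,0,1,0,0,0,1,0,0,0,1,0,0,0,0,0,0,1,0,0,0,0,0,0,0,0,0,1,0,1,2,0,0,0,1,3,0,0]
Final counters=[0,0,0,0,2,0,0,1,0,0,0,1,0,0,0,1,0,0,0,0,0,0,1,0,0,0,0,0,0,0,0,0,1,0,1,2,0,0,0,1,3,0,0] -> 10 nonzero

Answer: 10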